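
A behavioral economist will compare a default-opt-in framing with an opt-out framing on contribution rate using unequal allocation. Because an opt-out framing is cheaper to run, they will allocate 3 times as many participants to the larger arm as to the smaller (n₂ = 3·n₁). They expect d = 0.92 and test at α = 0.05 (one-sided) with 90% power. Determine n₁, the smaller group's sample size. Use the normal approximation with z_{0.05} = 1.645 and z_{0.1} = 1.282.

With allocation ratio k = n₂/n₁ = 3, Var(x̄₁−x̄₂) = σ²(1/n₁ + 1/(k·n₁)) = σ²·(k+1)/(k·n₁).
So n₁ = (1 + 1/k)·((z_{α} + z_β)/d)² = 1.333 × (2.927/0.92)².
n₁ = 1.333 × 10.12 = 13.5.
Round up: n₁ = 14, giving n₂ = 3 × 14 = 42.

n₁ = 14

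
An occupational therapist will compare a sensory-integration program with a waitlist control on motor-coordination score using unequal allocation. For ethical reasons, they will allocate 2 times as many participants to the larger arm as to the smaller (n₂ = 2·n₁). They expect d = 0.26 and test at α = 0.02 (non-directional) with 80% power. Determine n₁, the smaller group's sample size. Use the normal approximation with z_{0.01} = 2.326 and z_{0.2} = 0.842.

n₁ = 223

With allocation ratio k = n₂/n₁ = 2, Var(x̄₁−x̄₂) = σ²(1/n₁ + 1/(k·n₁)) = σ²·(k+1)/(k·n₁).
So n₁ = (1 + 1/k)·((z_{α/2} + z_β)/d)² = 1.500 × (3.168/0.26)².
n₁ = 1.500 × 148.46 = 222.7.
Round up: n₁ = 223, giving n₂ = 2 × 223 = 446.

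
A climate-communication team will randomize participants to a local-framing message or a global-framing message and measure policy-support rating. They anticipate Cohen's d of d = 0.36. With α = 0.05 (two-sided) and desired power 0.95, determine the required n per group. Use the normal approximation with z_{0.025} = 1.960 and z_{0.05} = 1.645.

n = 201 per group

For two independent groups with equal n: n = 2·((z_{α/2} + z_β) / d)².
z_{α/2} + z_β = 1.960 + 1.645 = 3.605.
n = 2 × (3.605 / 0.36)² = 2 × 10.014² = 2 × 100.28 = 200.6.
Round up to the next whole participant.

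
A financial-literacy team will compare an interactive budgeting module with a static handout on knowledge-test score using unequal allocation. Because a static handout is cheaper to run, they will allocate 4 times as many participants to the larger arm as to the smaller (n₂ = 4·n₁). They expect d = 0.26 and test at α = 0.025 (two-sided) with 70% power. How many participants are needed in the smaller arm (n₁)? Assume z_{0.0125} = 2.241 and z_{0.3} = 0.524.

With allocation ratio k = n₂/n₁ = 4, Var(x̄₁−x̄₂) = σ²(1/n₁ + 1/(k·n₁)) = σ²·(k+1)/(k·n₁).
So n₁ = (1 + 1/k)·((z_{α/2} + z_β)/d)² = 1.250 × (2.765/0.26)².
n₁ = 1.250 × 113.10 = 141.4.
Round up: n₁ = 142, giving n₂ = 4 × 142 = 568.

n₁ = 142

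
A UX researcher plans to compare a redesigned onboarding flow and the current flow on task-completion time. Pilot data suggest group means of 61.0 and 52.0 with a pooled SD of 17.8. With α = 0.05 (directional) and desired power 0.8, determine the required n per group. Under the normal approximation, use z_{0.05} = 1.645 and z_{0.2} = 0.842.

n = 49 per group

Cohen's d = |M₁ − M₂| / SD_pooled = |61.0 − 52.0| / 17.8 = 9.0 / 17.8 = 0.506.
For two independent groups with equal n: n = 2·((z_{α} + z_β) / d)².
z_{α} + z_β = 1.645 + 0.842 = 2.487.
n = 2 × (2.487 / 0.506)² = 2 × 4.915² = 2 × 24.16 = 48.3.
Round up to the next whole participant.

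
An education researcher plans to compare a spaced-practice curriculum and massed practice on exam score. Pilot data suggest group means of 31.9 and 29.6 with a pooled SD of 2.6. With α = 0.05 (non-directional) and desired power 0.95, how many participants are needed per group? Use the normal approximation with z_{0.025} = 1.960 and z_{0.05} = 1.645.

Cohen's d = |M₁ − M₂| / SD_pooled = |31.9 − 29.6| / 2.6 = 2.3 / 2.6 = 0.885.
For two independent groups with equal n: n = 2·((z_{α/2} + z_β) / d)².
z_{α/2} + z_β = 1.960 + 1.645 = 3.605.
n = 2 × (3.605 / 0.885)² = 2 × 4.073² = 2 × 16.59 = 33.2.
Round up to the next whole participant.

n = 34 per group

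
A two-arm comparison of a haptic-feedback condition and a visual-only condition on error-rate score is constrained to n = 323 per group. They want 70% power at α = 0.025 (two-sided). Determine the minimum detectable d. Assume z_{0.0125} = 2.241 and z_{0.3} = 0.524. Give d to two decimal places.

d_min ≈ 0.22

For two independent groups of n = 323 each: d_min = (z_{α/2} + z_β)·√(2/n).
z-sum = 2.241 + 0.524 = 2.765.
d_min = 2.765 × √(2/323) = 2.765 × 0.0787 = 0.218.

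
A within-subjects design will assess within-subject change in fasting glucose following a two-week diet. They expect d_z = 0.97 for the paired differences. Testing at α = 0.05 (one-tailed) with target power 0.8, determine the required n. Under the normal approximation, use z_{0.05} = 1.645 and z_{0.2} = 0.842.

n = 7 pairs

For a paired (one-sample on differences) test: n = ((z_{α} + z_β) / d)².
z_{α} + z_β = 1.645 + 0.842 = 2.487.
n = (2.487 / 0.97)² = 2.564² = 6.57.
Round up.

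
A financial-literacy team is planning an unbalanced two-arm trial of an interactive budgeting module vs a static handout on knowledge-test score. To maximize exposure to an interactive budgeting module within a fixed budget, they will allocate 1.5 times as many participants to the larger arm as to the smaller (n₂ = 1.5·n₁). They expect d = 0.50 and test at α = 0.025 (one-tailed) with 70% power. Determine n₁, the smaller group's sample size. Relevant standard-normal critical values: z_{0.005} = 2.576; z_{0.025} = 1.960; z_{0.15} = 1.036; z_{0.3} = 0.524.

n₁ = 42

With allocation ratio k = n₂/n₁ = 1.5, Var(x̄₁−x̄₂) = σ²(1/n₁ + 1/(k·n₁)) = σ²·(k+1)/(k·n₁).
So n₁ = (1 + 1/k)·((z_{α} + z_β)/d)² = 1.667 × (2.484/0.50)².
n₁ = 1.667 × 24.68 = 41.1.
Round up: n₁ = 42, giving n₂ = 1.5 × 42 = 63.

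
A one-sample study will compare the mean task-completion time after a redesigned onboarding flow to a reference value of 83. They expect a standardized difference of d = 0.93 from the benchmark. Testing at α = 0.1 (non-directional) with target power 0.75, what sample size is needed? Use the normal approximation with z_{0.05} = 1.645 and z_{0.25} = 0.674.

For a one-sample test: n = ((z_{α/2} + z_β) / d)².
z_{α/2} + z_β = 1.645 + 0.674 = 2.319.
n = (2.319 / 0.93)² = 2.494² = 6.22.
Round up.

n = 7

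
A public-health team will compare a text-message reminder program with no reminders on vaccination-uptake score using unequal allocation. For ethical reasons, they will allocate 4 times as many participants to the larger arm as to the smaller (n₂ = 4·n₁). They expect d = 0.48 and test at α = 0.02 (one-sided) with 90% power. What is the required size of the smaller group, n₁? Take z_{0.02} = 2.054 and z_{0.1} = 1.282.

With allocation ratio k = n₂/n₁ = 4, Var(x̄₁−x̄₂) = σ²(1/n₁ + 1/(k·n₁)) = σ²·(k+1)/(k·n₁).
So n₁ = (1 + 1/k)·((z_{α} + z_β)/d)² = 1.250 × (3.336/0.48)².
n₁ = 1.250 × 48.30 = 60.4.
Round up: n₁ = 61, giving n₂ = 4 × 61 = 244.

n₁ = 61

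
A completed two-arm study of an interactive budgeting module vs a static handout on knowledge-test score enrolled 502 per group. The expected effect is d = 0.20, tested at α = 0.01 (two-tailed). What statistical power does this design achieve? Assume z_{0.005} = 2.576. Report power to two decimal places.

For two equal groups, power = Φ(d·√(n/2) − z_{α/2}).
d·√(n/2) = 0.20 × √(502/2) = 0.20 × 15.843 = 3.169.
z_β = 3.169 − 2.576 = 0.593.
Power = Φ(0.593) = 0.723.

power ≈ 0.72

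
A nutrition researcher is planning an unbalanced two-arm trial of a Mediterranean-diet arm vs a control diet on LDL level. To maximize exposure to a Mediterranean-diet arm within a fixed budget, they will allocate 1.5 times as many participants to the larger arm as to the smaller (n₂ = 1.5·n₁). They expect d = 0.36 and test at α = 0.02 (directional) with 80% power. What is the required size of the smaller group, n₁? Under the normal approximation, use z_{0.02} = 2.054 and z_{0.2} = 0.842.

n₁ = 108

With allocation ratio k = n₂/n₁ = 1.5, Var(x̄₁−x̄₂) = σ²(1/n₁ + 1/(k·n₁)) = σ²·(k+1)/(k·n₁).
So n₁ = (1 + 1/k)·((z_{α} + z_β)/d)² = 1.667 × (2.896/0.36)².
n₁ = 1.667 × 64.71 = 107.9.
Round up: n₁ = 108, giving n₂ = 1.5 × 108 = 162.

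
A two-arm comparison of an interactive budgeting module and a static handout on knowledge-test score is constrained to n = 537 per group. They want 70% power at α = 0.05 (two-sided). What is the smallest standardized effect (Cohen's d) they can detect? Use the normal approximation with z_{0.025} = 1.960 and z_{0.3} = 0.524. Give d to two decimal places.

d_min ≈ 0.15

For two independent groups of n = 537 each: d_min = (z_{α/2} + z_β)·√(2/n).
z-sum = 1.960 + 0.524 = 2.484.
d_min = 2.484 × √(2/537) = 2.484 × 0.0610 = 0.152.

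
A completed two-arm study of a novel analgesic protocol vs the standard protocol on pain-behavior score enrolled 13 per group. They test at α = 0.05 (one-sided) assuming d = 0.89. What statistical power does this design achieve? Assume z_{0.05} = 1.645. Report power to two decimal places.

power ≈ 0.73

For two equal groups, power = Φ(d·√(n/2) − z_{α}).
d·√(n/2) = 0.89 × √(13/2) = 0.89 × 2.550 = 2.269.
z_β = 2.269 − 1.645 = 0.624.
Power = Φ(0.624) = 0.734.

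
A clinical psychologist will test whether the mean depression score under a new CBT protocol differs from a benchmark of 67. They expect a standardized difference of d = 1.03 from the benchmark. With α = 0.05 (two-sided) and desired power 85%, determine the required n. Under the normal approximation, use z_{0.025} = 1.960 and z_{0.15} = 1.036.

n = 9

For a one-sample test: n = ((z_{α/2} + z_β) / d)².
z_{α/2} + z_β = 1.960 + 1.036 = 2.996.
n = (2.996 / 1.03)² = 2.909² = 8.46.
Round up.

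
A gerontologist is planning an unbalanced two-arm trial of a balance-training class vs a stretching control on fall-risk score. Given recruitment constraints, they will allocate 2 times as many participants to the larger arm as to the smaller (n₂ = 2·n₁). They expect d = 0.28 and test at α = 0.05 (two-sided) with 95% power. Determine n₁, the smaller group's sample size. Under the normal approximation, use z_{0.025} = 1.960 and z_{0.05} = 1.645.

With allocation ratio k = n₂/n₁ = 2, Var(x̄₁−x̄₂) = σ²(1/n₁ + 1/(k·n₁)) = σ²·(k+1)/(k·n₁).
So n₁ = (1 + 1/k)·((z_{α/2} + z_β)/d)² = 1.500 × (3.605/0.28)².
n₁ = 1.500 × 165.77 = 248.6.
Round up: n₁ = 249, giving n₂ = 2 × 249 = 498.

n₁ = 249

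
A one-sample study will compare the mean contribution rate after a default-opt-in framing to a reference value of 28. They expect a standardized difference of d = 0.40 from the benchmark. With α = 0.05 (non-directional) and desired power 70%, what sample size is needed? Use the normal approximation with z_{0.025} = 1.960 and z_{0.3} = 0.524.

For a one-sample test: n = ((z_{α/2} + z_β) / d)².
z_{α/2} + z_β = 1.960 + 0.524 = 2.484.
n = (2.484 / 0.40)² = 6.210² = 38.56.
Round up.

n = 39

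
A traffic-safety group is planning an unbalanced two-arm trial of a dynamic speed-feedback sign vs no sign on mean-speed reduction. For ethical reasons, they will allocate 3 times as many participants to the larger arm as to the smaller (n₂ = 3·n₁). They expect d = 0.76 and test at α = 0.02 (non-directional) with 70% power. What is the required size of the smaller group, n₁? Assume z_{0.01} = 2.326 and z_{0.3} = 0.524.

With allocation ratio k = n₂/n₁ = 3, Var(x̄₁−x̄₂) = σ²(1/n₁ + 1/(k·n₁)) = σ²·(k+1)/(k·n₁).
So n₁ = (1 + 1/k)·((z_{α/2} + z_β)/d)² = 1.333 × (2.850/0.76)².
n₁ = 1.333 × 14.06 = 18.8.
Round up: n₁ = 19, giving n₂ = 3 × 19 = 57.

n₁ = 19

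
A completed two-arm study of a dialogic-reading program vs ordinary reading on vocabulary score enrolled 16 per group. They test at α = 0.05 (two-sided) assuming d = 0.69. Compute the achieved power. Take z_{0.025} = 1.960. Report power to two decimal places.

For two equal groups, power = Φ(d·√(n/2) − z_{α/2}).
d·√(n/2) = 0.69 × √(16/2) = 0.69 × 2.828 = 1.952.
z_β = 1.952 − 1.960 = -0.008.
Power = Φ(-0.008) = 0.497.

power ≈ 0.50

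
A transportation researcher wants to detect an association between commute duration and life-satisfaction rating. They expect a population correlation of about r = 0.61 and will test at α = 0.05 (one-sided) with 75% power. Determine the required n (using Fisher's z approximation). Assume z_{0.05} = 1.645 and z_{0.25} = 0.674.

Fisher's z: C = ½·ln((1+r)/(1−r)) = ½·ln(4.1282) = 0.7089.
n = ((z_{α} + z_β)/C)² + 3.
(1.645 + 0.674) / 0.7089 = 2.319 / 0.7089 = 3.271.
n = 3.271² + 3 = 10.70 + 3 = 13.7.
Round up.

n = 14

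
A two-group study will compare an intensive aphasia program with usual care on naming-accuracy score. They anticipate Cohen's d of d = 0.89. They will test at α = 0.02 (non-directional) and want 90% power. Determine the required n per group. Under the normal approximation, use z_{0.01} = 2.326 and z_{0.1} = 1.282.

n = 33 per group

For two independent groups with equal n: n = 2·((z_{α/2} + z_β) / d)².
z_{α/2} + z_β = 2.326 + 1.282 = 3.608.
n = 2 × (3.608 / 0.89)² = 2 × 4.054² = 2 × 16.43 = 32.9.
Round up to the next whole participant.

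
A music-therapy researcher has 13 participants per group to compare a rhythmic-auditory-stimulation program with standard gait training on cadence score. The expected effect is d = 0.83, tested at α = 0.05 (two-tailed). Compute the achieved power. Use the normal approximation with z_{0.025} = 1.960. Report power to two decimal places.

For two equal groups, power = Φ(d·√(n/2) − z_{α/2}).
d·√(n/2) = 0.83 × √(13/2) = 0.83 × 2.550 = 2.116.
z_β = 2.116 − 1.960 = 0.156.
Power = Φ(0.156) = 0.562.

power ≈ 0.56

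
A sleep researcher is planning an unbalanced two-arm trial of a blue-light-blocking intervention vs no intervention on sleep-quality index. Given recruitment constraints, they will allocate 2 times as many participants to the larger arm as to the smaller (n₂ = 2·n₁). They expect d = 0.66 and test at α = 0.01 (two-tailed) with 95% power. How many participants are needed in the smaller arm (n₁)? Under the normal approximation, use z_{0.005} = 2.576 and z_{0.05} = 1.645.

With allocation ratio k = n₂/n₁ = 2, Var(x̄₁−x̄₂) = σ²(1/n₁ + 1/(k·n₁)) = σ²·(k+1)/(k·n₁).
So n₁ = (1 + 1/k)·((z_{α/2} + z_β)/d)² = 1.500 × (4.221/0.66)².
n₁ = 1.500 × 40.90 = 61.4.
Round up: n₁ = 62, giving n₂ = 2 × 62 = 124.

n₁ = 62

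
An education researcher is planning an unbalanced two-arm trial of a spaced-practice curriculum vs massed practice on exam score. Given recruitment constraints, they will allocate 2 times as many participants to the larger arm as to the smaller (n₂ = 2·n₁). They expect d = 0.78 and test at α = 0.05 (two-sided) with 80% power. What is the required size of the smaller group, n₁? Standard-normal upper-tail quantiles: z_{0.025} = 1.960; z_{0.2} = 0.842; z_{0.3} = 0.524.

n₁ = 20

With allocation ratio k = n₂/n₁ = 2, Var(x̄₁−x̄₂) = σ²(1/n₁ + 1/(k·n₁)) = σ²·(k+1)/(k·n₁).
So n₁ = (1 + 1/k)·((z_{α/2} + z_β)/d)² = 1.500 × (2.802/0.78)².
n₁ = 1.500 × 12.90 = 19.4.
Round up: n₁ = 20, giving n₂ = 2 × 20 = 40.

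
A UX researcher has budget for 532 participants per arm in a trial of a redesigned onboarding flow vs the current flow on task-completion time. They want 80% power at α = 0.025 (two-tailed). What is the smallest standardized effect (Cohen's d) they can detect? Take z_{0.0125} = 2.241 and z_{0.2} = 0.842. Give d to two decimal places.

d_min ≈ 0.19

For two independent groups of n = 532 each: d_min = (z_{α/2} + z_β)·√(2/n).
z-sum = 2.241 + 0.842 = 3.083.
d_min = 3.083 × √(2/532) = 3.083 × 0.0613 = 0.189.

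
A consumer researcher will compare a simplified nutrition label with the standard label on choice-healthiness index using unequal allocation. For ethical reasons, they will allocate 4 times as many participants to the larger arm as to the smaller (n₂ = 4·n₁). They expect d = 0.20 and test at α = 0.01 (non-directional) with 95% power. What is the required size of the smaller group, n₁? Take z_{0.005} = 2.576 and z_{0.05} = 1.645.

n₁ = 557

With allocation ratio k = n₂/n₁ = 4, Var(x̄₁−x̄₂) = σ²(1/n₁ + 1/(k·n₁)) = σ²·(k+1)/(k·n₁).
So n₁ = (1 + 1/k)·((z_{α/2} + z_β)/d)² = 1.250 × (4.221/0.20)².
n₁ = 1.250 × 445.42 = 556.8.
Round up: n₁ = 557, giving n₂ = 4 × 557 = 2228.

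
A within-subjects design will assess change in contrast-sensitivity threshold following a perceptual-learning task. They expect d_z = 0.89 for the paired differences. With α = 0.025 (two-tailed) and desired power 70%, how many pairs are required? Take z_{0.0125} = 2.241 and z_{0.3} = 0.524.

For a paired (one-sample on differences) test: n = ((z_{α/2} + z_β) / d)².
z_{α/2} + z_β = 2.241 + 0.524 = 2.765.
n = (2.765 / 0.89)² = 3.107² = 9.65.
Round up.

n = 10 pairs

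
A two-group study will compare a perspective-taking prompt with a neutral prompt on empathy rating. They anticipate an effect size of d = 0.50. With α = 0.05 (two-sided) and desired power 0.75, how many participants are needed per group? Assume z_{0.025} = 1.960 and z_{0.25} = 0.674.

For two independent groups with equal n: n = 2·((z_{α/2} + z_β) / d)².
z_{α/2} + z_β = 1.960 + 0.674 = 2.634.
n = 2 × (2.634 / 0.50)² = 2 × 5.268² = 2 × 27.75 = 55.5.
Round up to the next whole participant.

n = 56 per group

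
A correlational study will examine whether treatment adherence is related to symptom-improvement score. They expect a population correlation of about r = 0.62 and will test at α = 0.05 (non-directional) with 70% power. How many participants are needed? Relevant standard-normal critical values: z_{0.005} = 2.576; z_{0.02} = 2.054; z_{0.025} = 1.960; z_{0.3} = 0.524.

Fisher's z: C = ½·ln((1+r)/(1−r)) = ½·ln(4.2632) = 0.7250.
n = ((z_{α/2} + z_β)/C)² + 3.
(1.960 + 0.524) / 0.7250 = 2.484 / 0.7250 = 3.426.
n = 3.426² + 3 = 11.74 + 3 = 14.7.
Round up.

n = 15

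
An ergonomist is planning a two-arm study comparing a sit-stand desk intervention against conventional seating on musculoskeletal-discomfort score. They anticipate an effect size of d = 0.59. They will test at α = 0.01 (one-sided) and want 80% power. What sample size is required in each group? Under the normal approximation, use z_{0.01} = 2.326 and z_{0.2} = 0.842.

For two independent groups with equal n: n = 2·((z_{α} + z_β) / d)².
z_{α} + z_β = 2.326 + 0.842 = 3.168.
n = 2 × (3.168 / 0.59)² = 2 × 5.369² = 2 × 28.83 = 57.7.
Round up to the next whole participant.

n = 58 per group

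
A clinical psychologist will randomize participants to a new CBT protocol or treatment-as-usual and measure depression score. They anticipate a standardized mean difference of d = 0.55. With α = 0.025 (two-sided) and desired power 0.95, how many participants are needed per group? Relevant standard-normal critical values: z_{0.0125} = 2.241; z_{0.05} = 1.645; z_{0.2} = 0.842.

n = 100 per group

For two independent groups with equal n: n = 2·((z_{α/2} + z_β) / d)².
z_{α/2} + z_β = 2.241 + 1.645 = 3.886.
n = 2 × (3.886 / 0.55)² = 2 × 7.065² = 2 × 49.92 = 99.8.
Round up to the next whole participant.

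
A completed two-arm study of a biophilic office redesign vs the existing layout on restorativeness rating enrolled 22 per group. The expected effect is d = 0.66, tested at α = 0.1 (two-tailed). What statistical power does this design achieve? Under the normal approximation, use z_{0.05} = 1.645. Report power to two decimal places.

power ≈ 0.71

For two equal groups, power = Φ(d·√(n/2) − z_{α/2}).
d·√(n/2) = 0.66 × √(22/2) = 0.66 × 3.317 = 2.189.
z_β = 2.189 − 1.645 = 0.544.
Power = Φ(0.544) = 0.707.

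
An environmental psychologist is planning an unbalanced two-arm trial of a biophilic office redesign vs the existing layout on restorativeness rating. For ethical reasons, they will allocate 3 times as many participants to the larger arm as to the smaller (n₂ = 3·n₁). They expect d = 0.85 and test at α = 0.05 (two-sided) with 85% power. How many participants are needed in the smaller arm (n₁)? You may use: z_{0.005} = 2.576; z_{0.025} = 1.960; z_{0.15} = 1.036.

With allocation ratio k = n₂/n₁ = 3, Var(x̄₁−x̄₂) = σ²(1/n₁ + 1/(k·n₁)) = σ²·(k+1)/(k·n₁).
So n₁ = (1 + 1/k)·((z_{α/2} + z_β)/d)² = 1.333 × (2.996/0.85)².
n₁ = 1.333 × 12.42 = 16.6.
Round up: n₁ = 17, giving n₂ = 3 × 17 = 51.

n₁ = 17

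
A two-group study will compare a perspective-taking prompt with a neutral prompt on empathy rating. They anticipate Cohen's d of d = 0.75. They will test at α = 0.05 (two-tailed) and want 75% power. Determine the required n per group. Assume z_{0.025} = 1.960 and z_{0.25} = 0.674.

n = 25 per group

For two independent groups with equal n: n = 2·((z_{α/2} + z_β) / d)².
z_{α/2} + z_β = 1.960 + 0.674 = 2.634.
n = 2 × (2.634 / 0.75)² = 2 × 3.512² = 2 × 12.33 = 24.7.
Round up to the next whole participant.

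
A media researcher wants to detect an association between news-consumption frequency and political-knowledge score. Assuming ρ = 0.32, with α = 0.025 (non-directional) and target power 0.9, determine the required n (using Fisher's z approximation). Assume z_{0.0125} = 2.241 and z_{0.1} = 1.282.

n = 116

Fisher's z: C = ½·ln((1+r)/(1−r)) = ½·ln(1.9412) = 0.3316.
n = ((z_{α/2} + z_β)/C)² + 3.
(2.241 + 1.282) / 0.3316 = 3.523 / 0.3316 = 10.624.
n = 10.624² + 3 = 112.87 + 3 = 115.9.
Round up.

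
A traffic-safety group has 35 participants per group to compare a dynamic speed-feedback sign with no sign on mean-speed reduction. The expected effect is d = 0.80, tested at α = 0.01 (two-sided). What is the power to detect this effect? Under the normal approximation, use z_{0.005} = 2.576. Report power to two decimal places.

power ≈ 0.78

For two equal groups, power = Φ(d·√(n/2) − z_{α/2}).
d·√(n/2) = 0.80 × √(35/2) = 0.80 × 4.183 = 3.347.
z_β = 3.347 − 2.576 = 0.771.
Power = Φ(0.771) = 0.780.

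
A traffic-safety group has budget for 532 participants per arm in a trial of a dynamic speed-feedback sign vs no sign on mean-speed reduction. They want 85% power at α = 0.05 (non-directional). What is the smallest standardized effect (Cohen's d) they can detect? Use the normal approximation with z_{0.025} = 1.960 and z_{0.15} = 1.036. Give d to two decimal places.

For two independent groups of n = 532 each: d_min = (z_{α/2} + z_β)·√(2/n).
z-sum = 1.960 + 1.036 = 2.996.
d_min = 2.996 × √(2/532) = 2.996 × 0.0613 = 0.184.

d_min ≈ 0.18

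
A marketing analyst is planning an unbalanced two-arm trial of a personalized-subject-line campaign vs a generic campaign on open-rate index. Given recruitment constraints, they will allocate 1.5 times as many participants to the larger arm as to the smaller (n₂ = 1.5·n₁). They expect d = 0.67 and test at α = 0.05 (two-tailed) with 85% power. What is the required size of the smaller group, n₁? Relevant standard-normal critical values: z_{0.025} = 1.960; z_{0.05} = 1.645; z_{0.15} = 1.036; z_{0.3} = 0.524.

n₁ = 34

With allocation ratio k = n₂/n₁ = 1.5, Var(x̄₁−x̄₂) = σ²(1/n₁ + 1/(k·n₁)) = σ²·(k+1)/(k·n₁).
So n₁ = (1 + 1/k)·((z_{α/2} + z_β)/d)² = 1.667 × (2.996/0.67)².
n₁ = 1.667 × 20.00 = 33.3.
Round up: n₁ = 34, giving n₂ = 1.5 × 34 = 51.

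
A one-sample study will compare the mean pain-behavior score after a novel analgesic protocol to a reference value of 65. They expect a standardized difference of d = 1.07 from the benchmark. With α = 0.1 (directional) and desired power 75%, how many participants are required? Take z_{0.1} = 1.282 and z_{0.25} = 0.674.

n = 4

For a one-sample test: n = ((z_{α} + z_β) / d)².
z_{α} + z_β = 1.282 + 0.674 = 1.956.
n = (1.956 / 1.07)² = 1.828² = 3.34.
Round up.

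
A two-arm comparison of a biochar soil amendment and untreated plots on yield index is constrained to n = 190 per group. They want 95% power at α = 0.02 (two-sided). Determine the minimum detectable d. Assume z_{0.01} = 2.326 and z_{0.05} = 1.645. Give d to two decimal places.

d_min ≈ 0.41

For two independent groups of n = 190 each: d_min = (z_{α/2} + z_β)·√(2/n).
z-sum = 2.326 + 1.645 = 3.971.
d_min = 3.971 × √(2/190) = 3.971 × 0.1026 = 0.407.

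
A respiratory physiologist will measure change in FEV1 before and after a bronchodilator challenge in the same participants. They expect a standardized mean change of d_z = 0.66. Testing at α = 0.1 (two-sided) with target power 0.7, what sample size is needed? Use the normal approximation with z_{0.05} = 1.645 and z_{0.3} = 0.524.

n = 11 pairs

For a paired (one-sample on differences) test: n = ((z_{α/2} + z_β) / d)².
z_{α/2} + z_β = 1.645 + 0.524 = 2.169.
n = (2.169 / 0.66)² = 3.286² = 10.80.
Round up.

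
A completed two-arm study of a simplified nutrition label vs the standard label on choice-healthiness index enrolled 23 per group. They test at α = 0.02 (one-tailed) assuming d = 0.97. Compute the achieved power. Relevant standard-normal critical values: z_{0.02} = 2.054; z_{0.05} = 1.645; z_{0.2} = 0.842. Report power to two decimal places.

power ≈ 0.89

For two equal groups, power = Φ(d·√(n/2) − z_{α}).
d·√(n/2) = 0.97 × √(23/2) = 0.97 × 3.391 = 3.289.
z_β = 3.289 − 2.054 = 1.235.
Power = Φ(1.235) = 0.892.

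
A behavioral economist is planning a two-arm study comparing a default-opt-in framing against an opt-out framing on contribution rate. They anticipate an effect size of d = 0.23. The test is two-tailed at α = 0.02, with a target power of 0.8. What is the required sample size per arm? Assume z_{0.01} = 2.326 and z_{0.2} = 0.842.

n = 380 per group

For two independent groups with equal n: n = 2·((z_{α/2} + z_β) / d)².
z_{α/2} + z_β = 2.326 + 0.842 = 3.168.
n = 2 × (3.168 / 0.23)² = 2 × 13.774² = 2 × 189.72 = 379.4.
Round up to the next whole participant.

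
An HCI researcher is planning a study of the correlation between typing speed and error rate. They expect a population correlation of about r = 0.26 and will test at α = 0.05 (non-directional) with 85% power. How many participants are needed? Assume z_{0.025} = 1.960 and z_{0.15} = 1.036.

Fisher's z: C = ½·ln((1+r)/(1−r)) = ½·ln(1.7027) = 0.2661.
n = ((z_{α/2} + z_β)/C)² + 3.
(1.960 + 1.036) / 0.2661 = 2.996 / 0.2661 = 11.259.
n = 11.259² + 3 = 126.76 + 3 = 129.8.
Round up.

n = 130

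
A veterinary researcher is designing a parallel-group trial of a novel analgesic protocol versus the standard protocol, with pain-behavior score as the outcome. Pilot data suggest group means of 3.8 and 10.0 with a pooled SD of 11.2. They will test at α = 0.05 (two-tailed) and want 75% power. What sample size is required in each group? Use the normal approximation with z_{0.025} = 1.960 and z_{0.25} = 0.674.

n = 46 per group

Cohen's d = |M₁ − M₂| / SD_pooled = |3.8 − 10.0| / 11.2 = 6.2 / 11.2 = 0.554.
For two independent groups with equal n: n = 2·((z_{α/2} + z_β) / d)².
z_{α/2} + z_β = 1.960 + 0.674 = 2.634.
n = 2 × (2.634 / 0.554)² = 2 × 4.755² = 2 × 22.61 = 45.2.
Round up to the next whole participant.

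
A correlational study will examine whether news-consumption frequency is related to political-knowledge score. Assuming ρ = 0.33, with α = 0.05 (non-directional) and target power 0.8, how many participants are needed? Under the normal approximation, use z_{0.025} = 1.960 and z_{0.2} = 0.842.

n = 70

Fisher's z: C = ½·ln((1+r)/(1−r)) = ½·ln(1.9851) = 0.3428.
n = ((z_{α/2} + z_β)/C)² + 3.
(1.960 + 0.842) / 0.3428 = 2.802 / 0.3428 = 8.174.
n = 8.174² + 3 = 66.81 + 3 = 69.8.
Round up.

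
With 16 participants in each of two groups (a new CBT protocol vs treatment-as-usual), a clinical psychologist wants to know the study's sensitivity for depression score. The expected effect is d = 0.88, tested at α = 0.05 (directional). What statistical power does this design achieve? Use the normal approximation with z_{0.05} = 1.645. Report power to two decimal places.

For two equal groups, power = Φ(d·√(n/2) − z_{α}).
d·√(n/2) = 0.88 × √(16/2) = 0.88 × 2.828 = 2.489.
z_β = 2.489 − 1.645 = 0.844.
Power = Φ(0.844) = 0.801.

power ≈ 0.80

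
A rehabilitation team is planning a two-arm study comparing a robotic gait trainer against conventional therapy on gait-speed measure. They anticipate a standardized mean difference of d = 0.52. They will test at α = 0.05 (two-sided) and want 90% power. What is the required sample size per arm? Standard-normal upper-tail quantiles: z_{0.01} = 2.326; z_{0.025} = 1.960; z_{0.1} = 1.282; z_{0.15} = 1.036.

For two independent groups with equal n: n = 2·((z_{α/2} + z_β) / d)².
z_{α/2} + z_β = 1.960 + 1.282 = 3.242.
n = 2 × (3.242 / 0.52)² = 2 × 6.235² = 2 × 38.87 = 77.7.
Round up to the next whole participant.

n = 78 per group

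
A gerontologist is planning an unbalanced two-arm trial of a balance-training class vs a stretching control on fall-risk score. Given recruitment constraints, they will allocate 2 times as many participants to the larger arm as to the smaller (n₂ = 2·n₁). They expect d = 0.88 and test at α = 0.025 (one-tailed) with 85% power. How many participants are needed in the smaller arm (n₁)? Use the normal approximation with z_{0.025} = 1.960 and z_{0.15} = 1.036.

n₁ = 18

With allocation ratio k = n₂/n₁ = 2, Var(x̄₁−x̄₂) = σ²(1/n₁ + 1/(k·n₁)) = σ²·(k+1)/(k·n₁).
So n₁ = (1 + 1/k)·((z_{α} + z_β)/d)² = 1.500 × (2.996/0.88)².
n₁ = 1.500 × 11.59 = 17.4.
Round up: n₁ = 18, giving n₂ = 2 × 18 = 36.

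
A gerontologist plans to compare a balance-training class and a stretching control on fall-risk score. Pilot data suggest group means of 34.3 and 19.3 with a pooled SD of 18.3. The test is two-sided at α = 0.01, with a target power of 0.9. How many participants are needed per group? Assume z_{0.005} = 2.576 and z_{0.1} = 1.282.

Cohen's d = |M₁ − M₂| / SD_pooled = |34.3 − 19.3| / 18.3 = 15.0 / 18.3 = 0.820.
For two independent groups with equal n: n = 2·((z_{α/2} + z_β) / d)².
z_{α/2} + z_β = 2.576 + 1.282 = 3.858.
n = 2 × (3.858 / 0.820)² = 2 × 4.705² = 2 × 22.14 = 44.3.
Round up to the next whole participant.

n = 45 per group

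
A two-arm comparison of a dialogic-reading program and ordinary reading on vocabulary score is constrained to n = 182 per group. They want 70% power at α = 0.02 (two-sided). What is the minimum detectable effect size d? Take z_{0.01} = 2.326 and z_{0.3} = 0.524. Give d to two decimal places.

For two independent groups of n = 182 each: d_min = (z_{α/2} + z_β)·√(2/n).
z-sum = 2.326 + 0.524 = 2.850.
d_min = 2.850 × √(2/182) = 2.850 × 0.1048 = 0.299.

d_min ≈ 0.30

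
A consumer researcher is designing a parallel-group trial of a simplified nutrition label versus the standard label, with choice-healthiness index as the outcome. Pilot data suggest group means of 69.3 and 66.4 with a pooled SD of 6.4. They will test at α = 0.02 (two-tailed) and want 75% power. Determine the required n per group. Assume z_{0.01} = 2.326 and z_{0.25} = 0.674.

n = 88 per group

Cohen's d = |M₁ − M₂| / SD_pooled = |69.3 − 66.4| / 6.4 = 2.9 / 6.4 = 0.453.
For two independent groups with equal n: n = 2·((z_{α/2} + z_β) / d)².
z_{α/2} + z_β = 2.326 + 0.674 = 3.000.
n = 2 × (3.000 / 0.453)² = 2 × 6.623² = 2 × 43.86 = 87.7.
Round up to the next whole participant.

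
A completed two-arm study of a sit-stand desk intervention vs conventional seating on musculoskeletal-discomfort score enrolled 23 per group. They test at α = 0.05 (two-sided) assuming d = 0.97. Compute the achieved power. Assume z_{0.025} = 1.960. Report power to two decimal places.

power ≈ 0.91

For two equal groups, power = Φ(d·√(n/2) − z_{α/2}).
d·√(n/2) = 0.97 × √(23/2) = 0.97 × 3.391 = 3.289.
z_β = 3.289 − 1.960 = 1.329.
Power = Φ(1.329) = 0.908.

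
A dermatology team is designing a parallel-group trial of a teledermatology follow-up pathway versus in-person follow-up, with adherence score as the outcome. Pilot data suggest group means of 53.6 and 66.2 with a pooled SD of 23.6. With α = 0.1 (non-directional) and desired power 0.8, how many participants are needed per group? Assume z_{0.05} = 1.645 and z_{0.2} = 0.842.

n = 44 per group

Cohen's d = |M₁ − M₂| / SD_pooled = |53.6 − 66.2| / 23.6 = 12.6 / 23.6 = 0.534.
For two independent groups with equal n: n = 2·((z_{α/2} + z_β) / d)².
z_{α/2} + z_β = 1.645 + 0.842 = 2.487.
n = 2 × (2.487 / 0.534)² = 2 × 4.657² = 2 × 21.69 = 43.4.
Round up to the next whole participant.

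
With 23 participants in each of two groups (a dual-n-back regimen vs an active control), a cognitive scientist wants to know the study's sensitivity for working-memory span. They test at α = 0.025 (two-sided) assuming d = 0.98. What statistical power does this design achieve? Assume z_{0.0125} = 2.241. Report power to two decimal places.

power ≈ 0.86

For two equal groups, power = Φ(d·√(n/2) − z_{α/2}).
d·√(n/2) = 0.98 × √(23/2) = 0.98 × 3.391 = 3.323.
z_β = 3.323 − 2.241 = 1.082.
Power = Φ(1.082) = 0.860.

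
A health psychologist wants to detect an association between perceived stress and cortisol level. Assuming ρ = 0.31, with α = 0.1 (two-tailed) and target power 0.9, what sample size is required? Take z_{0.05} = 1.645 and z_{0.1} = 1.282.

Fisher's z: C = ½·ln((1+r)/(1−r)) = ½·ln(1.8986) = 0.3205.
n = ((z_{α/2} + z_β)/C)² + 3.
(1.645 + 1.282) / 0.3205 = 2.927 / 0.3205 = 9.133.
n = 9.133² + 3 = 83.40 + 3 = 86.4.
Round up.

n = 87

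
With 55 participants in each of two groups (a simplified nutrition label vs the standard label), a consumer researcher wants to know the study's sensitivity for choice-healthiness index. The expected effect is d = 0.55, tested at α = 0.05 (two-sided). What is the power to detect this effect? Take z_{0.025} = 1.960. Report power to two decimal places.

power ≈ 0.82

For two equal groups, power = Φ(d·√(n/2) − z_{α/2}).
d·√(n/2) = 0.55 × √(55/2) = 0.55 × 5.244 = 2.884.
z_β = 2.884 − 1.960 = 0.924.
Power = Φ(0.924) = 0.822.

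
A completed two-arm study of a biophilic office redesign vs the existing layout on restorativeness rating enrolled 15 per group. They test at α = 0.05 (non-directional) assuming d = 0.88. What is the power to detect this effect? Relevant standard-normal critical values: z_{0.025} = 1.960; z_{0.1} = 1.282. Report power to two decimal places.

For two equal groups, power = Φ(d·√(n/2) − z_{α/2}).
d·√(n/2) = 0.88 × √(15/2) = 0.88 × 2.739 = 2.410.
z_β = 2.410 − 1.960 = 0.450.
Power = Φ(0.450) = 0.674.

power ≈ 0.67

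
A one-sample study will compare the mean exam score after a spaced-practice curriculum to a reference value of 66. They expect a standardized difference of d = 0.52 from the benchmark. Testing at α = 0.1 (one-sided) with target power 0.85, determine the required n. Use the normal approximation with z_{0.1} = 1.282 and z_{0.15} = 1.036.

For a one-sample test: n = ((z_{α} + z_β) / d)².
z_{α} + z_β = 1.282 + 1.036 = 2.318.
n = (2.318 / 0.52)² = 4.458² = 19.87.
Round up.

n = 20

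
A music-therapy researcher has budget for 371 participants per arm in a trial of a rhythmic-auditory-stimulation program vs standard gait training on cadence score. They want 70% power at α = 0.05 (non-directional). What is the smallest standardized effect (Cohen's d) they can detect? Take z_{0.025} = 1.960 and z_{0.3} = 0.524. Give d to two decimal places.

For two independent groups of n = 371 each: d_min = (z_{α/2} + z_β)·√(2/n).
z-sum = 1.960 + 0.524 = 2.484.
d_min = 2.484 × √(2/371) = 2.484 × 0.0734 = 0.182.

d_min ≈ 0.18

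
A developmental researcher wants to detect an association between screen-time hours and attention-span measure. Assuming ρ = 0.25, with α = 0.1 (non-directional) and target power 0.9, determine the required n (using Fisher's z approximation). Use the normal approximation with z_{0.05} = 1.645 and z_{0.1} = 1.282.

Fisher's z: C = ½·ln((1+r)/(1−r)) = ½·ln(1.6667) = 0.2554.
n = ((z_{α/2} + z_β)/C)² + 3.
(1.645 + 1.282) / 0.2554 = 2.927 / 0.2554 = 11.460.
n = 11.460² + 3 = 131.34 + 3 = 134.3.
Round up.

n = 135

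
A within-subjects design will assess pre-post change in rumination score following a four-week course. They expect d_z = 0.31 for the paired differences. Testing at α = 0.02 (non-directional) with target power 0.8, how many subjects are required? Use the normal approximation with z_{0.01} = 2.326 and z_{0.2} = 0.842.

n = 105 pairs

For a paired (one-sample on differences) test: n = ((z_{α/2} + z_β) / d)².
z_{α/2} + z_β = 2.326 + 0.842 = 3.168.
n = (3.168 / 0.31)² = 10.219² = 104.44.
Round up.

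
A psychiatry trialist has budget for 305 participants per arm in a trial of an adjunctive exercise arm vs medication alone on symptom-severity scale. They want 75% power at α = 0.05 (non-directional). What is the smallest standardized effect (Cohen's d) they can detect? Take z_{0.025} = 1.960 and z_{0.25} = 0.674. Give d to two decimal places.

For two independent groups of n = 305 each: d_min = (z_{α/2} + z_β)·√(2/n).
z-sum = 1.960 + 0.674 = 2.634.
d_min = 2.634 × √(2/305) = 2.634 × 0.0810 = 0.213.

d_min ≈ 0.21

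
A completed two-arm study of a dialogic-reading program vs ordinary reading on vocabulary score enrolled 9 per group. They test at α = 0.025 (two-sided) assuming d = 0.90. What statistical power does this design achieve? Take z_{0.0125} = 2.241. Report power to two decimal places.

power ≈ 0.37

For two equal groups, power = Φ(d·√(n/2) − z_{α/2}).
d·√(n/2) = 0.90 × √(9/2) = 0.90 × 2.121 = 1.909.
z_β = 1.909 − 2.241 = -0.332.
Power = Φ(-0.332) = 0.370.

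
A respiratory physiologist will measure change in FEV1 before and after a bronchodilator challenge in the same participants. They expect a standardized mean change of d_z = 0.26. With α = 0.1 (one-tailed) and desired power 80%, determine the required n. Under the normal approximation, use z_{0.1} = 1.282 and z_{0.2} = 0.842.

For a paired (one-sample on differences) test: n = ((z_{α} + z_β) / d)².
z_{α} + z_β = 1.282 + 0.842 = 2.124.
n = (2.124 / 0.26)² = 8.169² = 66.74.
Round up.

n = 67 pairs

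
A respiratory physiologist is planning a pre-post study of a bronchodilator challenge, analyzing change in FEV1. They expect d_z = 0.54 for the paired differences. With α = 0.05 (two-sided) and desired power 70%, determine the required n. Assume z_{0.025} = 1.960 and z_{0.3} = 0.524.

n = 22 pairs

For a paired (one-sample on differences) test: n = ((z_{α/2} + z_β) / d)².
z_{α/2} + z_β = 1.960 + 0.524 = 2.484.
n = (2.484 / 0.54)² = 4.600² = 21.16.
Round up.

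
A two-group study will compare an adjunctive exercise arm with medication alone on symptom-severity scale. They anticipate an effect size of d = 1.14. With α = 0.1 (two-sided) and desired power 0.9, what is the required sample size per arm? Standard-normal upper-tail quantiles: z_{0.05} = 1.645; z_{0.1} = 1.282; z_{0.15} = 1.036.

n = 14 per group

For two independent groups with equal n: n = 2·((z_{α/2} + z_β) / d)².
z_{α/2} + z_β = 1.645 + 1.282 = 2.927.
n = 2 × (2.927 / 1.14)² = 2 × 2.568² = 2 × 6.59 = 13.2.
Round up to the next whole participant.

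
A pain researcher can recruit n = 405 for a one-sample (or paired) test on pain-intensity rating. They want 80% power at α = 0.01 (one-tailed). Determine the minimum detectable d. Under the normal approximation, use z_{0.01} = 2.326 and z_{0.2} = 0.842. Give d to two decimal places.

d_min ≈ 0.16

For a single sample (or paired design) of n = 405: d_min = (z_{α} + z_β)/√n.
z-sum = 2.326 + 0.842 = 3.168.
d_min = 3.168 / √405 = 3.168 / 20.125 = 0.157.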